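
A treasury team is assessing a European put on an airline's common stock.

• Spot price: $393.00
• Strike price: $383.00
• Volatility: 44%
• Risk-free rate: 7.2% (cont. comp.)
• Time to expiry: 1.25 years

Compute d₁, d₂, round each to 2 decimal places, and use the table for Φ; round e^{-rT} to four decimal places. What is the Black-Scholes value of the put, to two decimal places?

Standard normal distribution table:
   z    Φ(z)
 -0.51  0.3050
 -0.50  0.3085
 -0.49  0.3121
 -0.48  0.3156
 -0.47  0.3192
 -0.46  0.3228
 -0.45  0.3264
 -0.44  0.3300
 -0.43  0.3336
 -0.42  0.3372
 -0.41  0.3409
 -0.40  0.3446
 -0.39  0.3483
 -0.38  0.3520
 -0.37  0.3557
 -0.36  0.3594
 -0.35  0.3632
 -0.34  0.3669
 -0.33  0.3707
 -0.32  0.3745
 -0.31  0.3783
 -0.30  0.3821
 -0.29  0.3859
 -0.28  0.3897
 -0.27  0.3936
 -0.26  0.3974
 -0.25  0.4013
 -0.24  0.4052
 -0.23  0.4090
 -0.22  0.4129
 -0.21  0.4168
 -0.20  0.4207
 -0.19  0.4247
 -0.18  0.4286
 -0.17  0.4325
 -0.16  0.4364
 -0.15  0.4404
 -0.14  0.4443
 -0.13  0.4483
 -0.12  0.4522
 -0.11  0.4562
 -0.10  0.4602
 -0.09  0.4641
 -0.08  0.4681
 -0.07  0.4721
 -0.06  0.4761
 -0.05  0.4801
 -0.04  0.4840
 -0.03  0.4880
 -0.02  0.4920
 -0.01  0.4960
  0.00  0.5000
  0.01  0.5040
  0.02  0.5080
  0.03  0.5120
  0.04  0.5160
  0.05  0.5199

$52.38

σ√T = 0.44·√1.25 = 0.4919
ln(S/K) + (r + σ²/2)T = ln(393/383) + (0.072 + 0.44²/2)·1.25 = 0.0258 + 0.2110 = 0.2368
d₁ = 0.2368 / 0.4919 = 0.4813 ⇒ 0.48
d₂ = d₁ − σ√T = 0.4813 − 0.4919 = -0.0106 ⇒ -0.01
e^(−rT) = e^(−0.072·1.25) = 0.9139
N(−d₂) = N(0.01) = 0.5040;  N(−d₁) = N(-0.48) = 0.3156
P = 383·0.9139·0.5040 − 393·0.3156 = 176.4119 − 124.0308 = 52.3811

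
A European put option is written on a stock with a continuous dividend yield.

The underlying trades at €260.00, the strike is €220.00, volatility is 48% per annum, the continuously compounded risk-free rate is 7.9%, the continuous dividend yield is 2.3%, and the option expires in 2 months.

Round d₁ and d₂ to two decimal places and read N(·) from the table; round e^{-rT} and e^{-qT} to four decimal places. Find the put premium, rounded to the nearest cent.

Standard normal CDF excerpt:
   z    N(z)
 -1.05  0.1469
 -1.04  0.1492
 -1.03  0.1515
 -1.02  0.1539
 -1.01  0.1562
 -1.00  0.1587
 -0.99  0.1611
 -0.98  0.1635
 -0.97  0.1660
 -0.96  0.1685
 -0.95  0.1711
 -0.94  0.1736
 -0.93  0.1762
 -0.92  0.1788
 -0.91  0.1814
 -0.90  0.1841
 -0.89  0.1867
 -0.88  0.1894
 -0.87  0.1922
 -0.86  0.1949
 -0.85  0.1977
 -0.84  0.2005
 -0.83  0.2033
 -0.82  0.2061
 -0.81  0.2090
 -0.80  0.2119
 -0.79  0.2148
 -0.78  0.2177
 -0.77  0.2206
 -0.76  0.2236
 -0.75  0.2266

€4.90

T = 0.1667;  σ√T = 0.1960
d₁ = [ln(260/220) + (0.079 − 0.023 + 0.48²/2)·0.1667] / 0.1960 = [0.1671 + 0.0285] / 0.1960 = 0.9981 → 1.00
d₂ = d₁ − σ√T = 0.9981 − 0.1960 = 0.8021 → 0.80
exp(−qT) = exp(−0.023·0.1667) = 0.9962;  exp(−rT) = exp(−0.079·0.1667) = 0.9869
P = 220·0.9869·N(-0.80) − 260·0.9962·N(-1.00) = 220·0.9869·0.2119 − 260·0.9962·0.1587 = 46.0073 − 41.1052 = 4.9021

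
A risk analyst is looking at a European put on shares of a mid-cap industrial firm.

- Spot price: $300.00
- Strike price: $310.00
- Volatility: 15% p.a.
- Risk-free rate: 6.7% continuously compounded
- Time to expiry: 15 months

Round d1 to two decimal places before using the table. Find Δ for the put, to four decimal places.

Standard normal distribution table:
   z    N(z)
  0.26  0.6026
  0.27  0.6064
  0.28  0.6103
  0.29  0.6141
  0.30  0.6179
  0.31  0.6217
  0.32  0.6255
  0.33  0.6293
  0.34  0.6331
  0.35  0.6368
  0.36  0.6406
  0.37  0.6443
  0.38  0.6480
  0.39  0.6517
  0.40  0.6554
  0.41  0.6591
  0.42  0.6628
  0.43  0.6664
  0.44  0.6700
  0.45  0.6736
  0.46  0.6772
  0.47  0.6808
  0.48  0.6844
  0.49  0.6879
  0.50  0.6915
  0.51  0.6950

-0.3483

σ√T = 0.15·√1.25 = 0.1677
ln(S/K) + (r + σ²/2)T = ln(300/310) + (0.067 + 0.15²/2)·1.25 = -0.0328 + 0.0978 = 0.0650
d₁ = 0.0650 / 0.1677 = 0.3877 which rounds to 0.39
N(d₁) = N(0.39) = 0.6517
Δ_put = N(d₁) − 1 = 0.6517 − 1 = -0.3483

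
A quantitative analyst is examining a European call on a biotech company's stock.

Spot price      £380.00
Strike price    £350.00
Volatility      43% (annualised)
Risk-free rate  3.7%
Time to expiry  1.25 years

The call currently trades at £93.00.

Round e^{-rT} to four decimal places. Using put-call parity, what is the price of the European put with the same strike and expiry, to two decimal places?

£47.18

e^(−rT) = e^(−0.037·1.25) = 0.9548
Put-call parity: C − P = S − K·e^(−rT) = 380 − 350·0.9548 = 380 − 334.1800 = 45.8200
P = C − (C − P) = 93.00 − (45.8200) = 47.1800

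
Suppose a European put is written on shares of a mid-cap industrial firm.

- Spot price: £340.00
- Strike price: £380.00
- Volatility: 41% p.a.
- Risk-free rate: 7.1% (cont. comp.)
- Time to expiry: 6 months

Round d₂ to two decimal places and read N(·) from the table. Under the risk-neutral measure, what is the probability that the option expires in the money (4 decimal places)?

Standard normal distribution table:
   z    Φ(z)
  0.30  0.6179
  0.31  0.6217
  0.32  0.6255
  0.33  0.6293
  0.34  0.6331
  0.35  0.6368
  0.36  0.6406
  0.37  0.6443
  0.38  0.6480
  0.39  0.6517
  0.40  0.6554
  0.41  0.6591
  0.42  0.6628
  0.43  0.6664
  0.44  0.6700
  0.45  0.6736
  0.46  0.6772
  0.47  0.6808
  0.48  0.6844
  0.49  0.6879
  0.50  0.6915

0.6591

T = 0.5;  σ√T = 0.2899
d₁ = [ln(340/380) + (0.071 + ½·0.41²)·0.5] / (σ√T) = (-0.1112 + 0.0775) / 0.2899 = -0.1162 which rounds to -0.12
d₂ = -0.1162 − 0.2899 = -0.4062 which rounds to -0.41
Pr(exercise) under Q = N(−d₂) = N(0.41) = 0.6591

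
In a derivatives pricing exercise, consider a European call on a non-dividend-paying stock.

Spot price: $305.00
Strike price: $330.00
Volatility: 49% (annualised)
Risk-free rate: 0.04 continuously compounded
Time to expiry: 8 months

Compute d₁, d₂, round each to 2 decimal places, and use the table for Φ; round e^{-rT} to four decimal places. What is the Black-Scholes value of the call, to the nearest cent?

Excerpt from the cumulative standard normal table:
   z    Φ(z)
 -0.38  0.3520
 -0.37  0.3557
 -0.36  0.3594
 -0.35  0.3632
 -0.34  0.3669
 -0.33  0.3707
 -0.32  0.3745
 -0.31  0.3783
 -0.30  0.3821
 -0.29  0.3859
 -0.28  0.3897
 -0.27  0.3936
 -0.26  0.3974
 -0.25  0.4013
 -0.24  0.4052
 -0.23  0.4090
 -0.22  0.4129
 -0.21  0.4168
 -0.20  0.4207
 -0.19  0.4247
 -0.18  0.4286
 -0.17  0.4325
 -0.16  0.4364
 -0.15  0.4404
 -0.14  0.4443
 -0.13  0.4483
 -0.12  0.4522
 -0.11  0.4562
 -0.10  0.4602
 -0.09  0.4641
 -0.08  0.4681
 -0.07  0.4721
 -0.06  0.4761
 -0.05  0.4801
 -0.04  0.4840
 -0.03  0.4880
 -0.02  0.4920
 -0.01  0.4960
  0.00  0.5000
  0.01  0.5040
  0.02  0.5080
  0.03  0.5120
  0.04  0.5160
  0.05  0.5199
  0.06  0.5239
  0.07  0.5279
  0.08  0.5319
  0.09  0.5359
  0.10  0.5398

σ√T = 0.49·√0.6667 = 0.4001
d₁ = [ln(305/330) + (0.04 + 0.49²/2)·0.6667] / 0.4001 = [-0.0788 + 0.1067] / 0.4001 = 0.0698 which rounds to 0.07
d₂ = d₁ − σ√T = 0.0698 − 0.4001 = -0.3303 which rounds to -0.33
exp(−rT) = exp(−0.04·0.6667) = 0.9737
N(d₁) = N(0.07) = 0.5279;  N(d₂) = N(-0.33) = 0.3707
C = 305·0.5279 − 330·0.9737·0.3707 = 161.0095 − 119.1137 = 41.8958

$41.90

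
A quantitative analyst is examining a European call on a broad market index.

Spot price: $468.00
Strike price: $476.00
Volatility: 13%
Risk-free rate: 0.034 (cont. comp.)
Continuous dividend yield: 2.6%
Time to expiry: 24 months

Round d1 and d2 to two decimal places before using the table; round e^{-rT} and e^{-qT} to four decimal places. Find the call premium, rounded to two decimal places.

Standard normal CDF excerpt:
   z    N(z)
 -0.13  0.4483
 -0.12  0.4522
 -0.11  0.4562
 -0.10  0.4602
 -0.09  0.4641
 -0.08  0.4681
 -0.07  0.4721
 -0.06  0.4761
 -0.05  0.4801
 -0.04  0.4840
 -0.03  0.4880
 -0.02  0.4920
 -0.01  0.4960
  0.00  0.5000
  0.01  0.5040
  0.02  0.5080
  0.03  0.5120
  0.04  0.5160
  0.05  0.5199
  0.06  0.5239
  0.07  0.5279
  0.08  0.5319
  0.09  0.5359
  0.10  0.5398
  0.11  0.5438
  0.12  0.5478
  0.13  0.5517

σ√T = 0.13·√2 = 0.1838
d₁ = [ln(468/476) + (0.034 − 0.026 + 0.13²/2)·2] / 0.1838 = [-0.0169 + 0.0329] / 0.1838 = 0.0868 which rounds to 0.09
d₂ = d₁ − σ√T = 0.0868 − 0.1838 = -0.0971 which rounds to -0.10
e^(−qT) = e^(−0.026·2) = 0.9493;  e^(−rT) = e^(−0.034·2) = 0.9343
N(d₁) = N(0.09) = 0.5359;  N(d₂) = N(-0.10) = 0.4602
C = 468·0.9493·0.5359 − 476·0.9343·0.4602 = 238.0856 − 204.6633 = 33.4223

$33.42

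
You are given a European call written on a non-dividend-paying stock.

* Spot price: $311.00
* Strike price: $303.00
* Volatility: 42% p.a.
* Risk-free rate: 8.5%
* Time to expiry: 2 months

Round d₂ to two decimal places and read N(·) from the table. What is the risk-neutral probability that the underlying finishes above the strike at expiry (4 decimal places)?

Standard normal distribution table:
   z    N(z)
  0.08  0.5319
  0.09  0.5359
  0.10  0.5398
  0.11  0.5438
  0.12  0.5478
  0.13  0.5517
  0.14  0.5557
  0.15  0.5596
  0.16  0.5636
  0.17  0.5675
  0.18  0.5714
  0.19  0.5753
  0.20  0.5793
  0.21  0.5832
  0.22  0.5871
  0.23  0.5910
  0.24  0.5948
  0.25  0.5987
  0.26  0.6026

0.5596

σ√T = 0.42 × 0.4082 = 0.1715
d₁ = [ln(311/303) + (0.085 + 0.42²/2)·0.1667] / 0.1715 = [0.0261 + 0.0289] / 0.1715 = 0.3203 which rounds to 0.32
d₂ = d₁ − σ√T = 0.3203 − 0.1715 = 0.1489 which rounds to 0.15
Pr(exercise) under Q = N(d₂) = 0.5596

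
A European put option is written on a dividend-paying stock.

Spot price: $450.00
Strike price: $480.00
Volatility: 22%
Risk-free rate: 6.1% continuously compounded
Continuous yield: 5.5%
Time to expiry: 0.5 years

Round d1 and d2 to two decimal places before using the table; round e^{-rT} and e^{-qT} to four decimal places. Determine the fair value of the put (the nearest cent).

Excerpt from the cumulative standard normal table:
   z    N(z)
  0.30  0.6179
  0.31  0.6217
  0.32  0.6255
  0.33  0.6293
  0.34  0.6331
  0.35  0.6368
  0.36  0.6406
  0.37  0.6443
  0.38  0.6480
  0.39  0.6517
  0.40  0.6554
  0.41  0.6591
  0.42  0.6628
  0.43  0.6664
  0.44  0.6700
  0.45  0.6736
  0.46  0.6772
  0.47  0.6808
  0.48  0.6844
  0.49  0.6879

T = 0.5;  σ√T = 0.1556
d₁ = [ln(450/480) + (0.061 − 0.055 + 0.22²/2)·0.5] / 0.1556 = [-0.0645 + 0.0151] / 0.1556 = -0.3178 ≈ -0.32
d₂ = d₁ − σ√T = -0.3178 − 0.1556 = -0.4734 ≈ -0.47
exp(−qT) = exp(−0.055·0.5) = 0.9729;  exp(−rT) = exp(−0.061·0.5) = 0.9700
N(−d₂) = N(0.47) = 0.6808;  N(−d₁) = N(0.32) = 0.6255
P = 480·0.9700·0.6808 − 450·0.9729·0.6255 = 316.9805 − 273.8470 = 43.1335

$43.13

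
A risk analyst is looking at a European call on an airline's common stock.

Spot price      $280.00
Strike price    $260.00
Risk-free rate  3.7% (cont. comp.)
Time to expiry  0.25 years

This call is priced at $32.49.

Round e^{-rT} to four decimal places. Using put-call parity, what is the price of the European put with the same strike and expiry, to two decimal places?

e^(−rT) = e^(−0.037·0.25) = 0.9908
Put-call parity: C − P = S − K·e^(−rT) = 280 − 260·0.9908 = 280 − 257.6080 = 22.3920
P = C − (C − P) = 32.49 − (22.3920) = 10.0980

$10.10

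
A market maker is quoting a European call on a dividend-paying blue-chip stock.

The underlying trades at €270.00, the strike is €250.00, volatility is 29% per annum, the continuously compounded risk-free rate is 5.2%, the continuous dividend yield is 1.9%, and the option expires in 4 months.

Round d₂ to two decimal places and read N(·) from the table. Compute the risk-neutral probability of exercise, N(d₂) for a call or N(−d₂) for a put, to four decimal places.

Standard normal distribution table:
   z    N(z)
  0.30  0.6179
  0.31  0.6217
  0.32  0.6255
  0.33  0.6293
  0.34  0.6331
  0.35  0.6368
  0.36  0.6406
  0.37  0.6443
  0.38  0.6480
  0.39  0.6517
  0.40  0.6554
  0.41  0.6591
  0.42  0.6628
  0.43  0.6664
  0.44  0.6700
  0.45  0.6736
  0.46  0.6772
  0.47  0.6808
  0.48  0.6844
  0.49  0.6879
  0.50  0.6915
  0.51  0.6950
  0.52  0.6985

σ√T = 0.29·√0.3333 = 0.1674
ln(S/K) + (r − q + σ²/2)T = ln(270/250) + (0.052 − 0.019 + 0.29²/2)·0.3333 = 0.0770 + 0.0250 = 0.1020
d₁ = 0.1020 / 0.1674 = 0.6091 ≈ 0.61
d₂ = d₁ − σ√T = 0.6091 − 0.1674 = 0.4416 ≈ 0.44
Risk-neutral Pr[S_T > K] = N(d₂) = N(0.44) = 0.6700

0.6700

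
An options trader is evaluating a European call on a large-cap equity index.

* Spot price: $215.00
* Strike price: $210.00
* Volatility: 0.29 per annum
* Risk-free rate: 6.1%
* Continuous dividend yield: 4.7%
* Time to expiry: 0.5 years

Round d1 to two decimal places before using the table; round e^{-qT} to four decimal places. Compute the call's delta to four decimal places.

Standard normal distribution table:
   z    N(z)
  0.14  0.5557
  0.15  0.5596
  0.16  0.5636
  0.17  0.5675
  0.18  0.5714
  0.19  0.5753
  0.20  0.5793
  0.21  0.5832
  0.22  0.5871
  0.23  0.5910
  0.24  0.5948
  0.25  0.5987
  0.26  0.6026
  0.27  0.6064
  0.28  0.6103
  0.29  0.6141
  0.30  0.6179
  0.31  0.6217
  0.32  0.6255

0.5848

σ√T = 0.29·√0.5 = 0.2051
d₁ = [ln(215/210) + (0.061 − 0.047 + ½·0.29²)·0.5] / (σ√T) = (0.0235 + 0.0280) / 0.2051 = 0.2514 → 0.25
N(d₁) = N(0.25) = 0.5987
Δ_call = exp(−qT)·N(d₁) = 0.9768·0.5987 = 0.5848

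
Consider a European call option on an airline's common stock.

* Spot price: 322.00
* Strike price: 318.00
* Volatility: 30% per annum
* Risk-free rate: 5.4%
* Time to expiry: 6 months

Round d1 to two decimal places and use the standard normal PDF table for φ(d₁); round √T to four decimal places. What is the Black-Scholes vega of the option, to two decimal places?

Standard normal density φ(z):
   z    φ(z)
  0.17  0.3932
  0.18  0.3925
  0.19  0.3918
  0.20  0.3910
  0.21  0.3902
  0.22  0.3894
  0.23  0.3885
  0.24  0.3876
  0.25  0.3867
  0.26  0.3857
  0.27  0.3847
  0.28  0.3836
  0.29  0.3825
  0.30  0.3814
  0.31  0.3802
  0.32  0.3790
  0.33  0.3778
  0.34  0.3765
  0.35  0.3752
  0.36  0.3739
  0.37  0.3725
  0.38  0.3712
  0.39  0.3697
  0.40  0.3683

87.09

σ√T = 0.3·√0.5 = 0.2121
d₁ = [ln(322/318) + (0.054 + 0.3²/2)·0.5] / 0.2121 = [0.0125 + 0.0495] / 0.2121 = 0.2923 ⇒ 0.29
√T = √0.5 = 0.7071
φ(d₁) = φ(0.29) = 0.3825
vega = S·φ(d₁)·√T = 322·0.3825·0.7071 = 87.0900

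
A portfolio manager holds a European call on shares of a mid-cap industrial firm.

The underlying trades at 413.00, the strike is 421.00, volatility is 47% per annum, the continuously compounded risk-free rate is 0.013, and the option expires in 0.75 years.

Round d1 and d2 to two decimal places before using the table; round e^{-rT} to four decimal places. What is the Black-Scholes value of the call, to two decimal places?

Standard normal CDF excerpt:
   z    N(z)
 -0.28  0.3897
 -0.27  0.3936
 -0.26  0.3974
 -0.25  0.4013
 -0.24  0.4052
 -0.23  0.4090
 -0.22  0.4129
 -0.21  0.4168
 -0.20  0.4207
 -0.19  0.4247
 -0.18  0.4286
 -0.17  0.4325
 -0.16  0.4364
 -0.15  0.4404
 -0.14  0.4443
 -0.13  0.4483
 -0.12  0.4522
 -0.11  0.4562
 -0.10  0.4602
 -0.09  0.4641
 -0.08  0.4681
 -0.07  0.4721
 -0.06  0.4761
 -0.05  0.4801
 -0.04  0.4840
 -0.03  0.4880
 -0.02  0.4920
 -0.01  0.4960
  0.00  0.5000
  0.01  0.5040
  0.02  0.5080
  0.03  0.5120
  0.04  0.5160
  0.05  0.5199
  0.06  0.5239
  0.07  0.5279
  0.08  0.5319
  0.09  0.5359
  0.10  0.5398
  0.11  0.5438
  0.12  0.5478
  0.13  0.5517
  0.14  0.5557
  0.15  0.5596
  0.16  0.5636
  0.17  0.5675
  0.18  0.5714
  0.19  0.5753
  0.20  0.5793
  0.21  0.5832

σ√T = 0.47·√0.75 = 0.4070
d₁ = [ln(413/421) + (0.013 + 0.47²/2)·0.75] / 0.4070 = [-0.0192 + 0.0926] / 0.4070 = 0.1803 ≈ 0.18
d₂ = d₁ − σ√T = 0.1803 − 0.4070 = -0.2267 ≈ -0.23
e^(−rT) = e^(−0.013·0.75) = 0.9903
C = 413·N(0.18) − 421·0.9903·N(-0.23) = 413·0.5714 − 421·0.9903·0.4090 = 235.9882 − 170.5188 = 65.4694

65.47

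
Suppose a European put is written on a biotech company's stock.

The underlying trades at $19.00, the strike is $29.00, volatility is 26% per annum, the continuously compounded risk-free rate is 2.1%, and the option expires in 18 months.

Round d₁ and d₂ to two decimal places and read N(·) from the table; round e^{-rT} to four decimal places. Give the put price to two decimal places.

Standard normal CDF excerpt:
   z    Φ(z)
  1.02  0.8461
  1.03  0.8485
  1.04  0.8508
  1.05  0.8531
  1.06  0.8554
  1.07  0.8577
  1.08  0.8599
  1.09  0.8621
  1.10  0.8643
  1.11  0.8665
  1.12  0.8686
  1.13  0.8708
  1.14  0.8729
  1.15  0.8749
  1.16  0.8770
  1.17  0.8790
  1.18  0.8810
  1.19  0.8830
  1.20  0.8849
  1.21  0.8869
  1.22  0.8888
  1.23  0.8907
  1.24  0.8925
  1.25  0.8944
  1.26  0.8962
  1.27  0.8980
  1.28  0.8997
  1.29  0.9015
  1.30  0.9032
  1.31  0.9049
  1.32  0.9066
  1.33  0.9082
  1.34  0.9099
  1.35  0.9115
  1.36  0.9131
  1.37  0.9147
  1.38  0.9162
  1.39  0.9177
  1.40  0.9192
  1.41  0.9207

σ√T = 0.26 × 1.2247 = 0.3184
d₁ = [ln(19/29) + (0.021 + 0.26²/2)·1.5] / 0.3184 = [-0.4229 + 0.0822] / 0.3184 = -1.0698 → -1.07
d₂ = d₁ − σ√T = -1.0698 − 0.3184 = -1.3882 → -1.39
exp(−rT) = exp(−0.021·1.5) = 0.9690
N(−d₂) = N(1.39) = 0.9177;  N(−d₁) = N(1.07) = 0.8577
P = 29·0.9690·0.9177 − 19·0.8577 = 25.7883 − 16.2963 = 9.4920

$9.49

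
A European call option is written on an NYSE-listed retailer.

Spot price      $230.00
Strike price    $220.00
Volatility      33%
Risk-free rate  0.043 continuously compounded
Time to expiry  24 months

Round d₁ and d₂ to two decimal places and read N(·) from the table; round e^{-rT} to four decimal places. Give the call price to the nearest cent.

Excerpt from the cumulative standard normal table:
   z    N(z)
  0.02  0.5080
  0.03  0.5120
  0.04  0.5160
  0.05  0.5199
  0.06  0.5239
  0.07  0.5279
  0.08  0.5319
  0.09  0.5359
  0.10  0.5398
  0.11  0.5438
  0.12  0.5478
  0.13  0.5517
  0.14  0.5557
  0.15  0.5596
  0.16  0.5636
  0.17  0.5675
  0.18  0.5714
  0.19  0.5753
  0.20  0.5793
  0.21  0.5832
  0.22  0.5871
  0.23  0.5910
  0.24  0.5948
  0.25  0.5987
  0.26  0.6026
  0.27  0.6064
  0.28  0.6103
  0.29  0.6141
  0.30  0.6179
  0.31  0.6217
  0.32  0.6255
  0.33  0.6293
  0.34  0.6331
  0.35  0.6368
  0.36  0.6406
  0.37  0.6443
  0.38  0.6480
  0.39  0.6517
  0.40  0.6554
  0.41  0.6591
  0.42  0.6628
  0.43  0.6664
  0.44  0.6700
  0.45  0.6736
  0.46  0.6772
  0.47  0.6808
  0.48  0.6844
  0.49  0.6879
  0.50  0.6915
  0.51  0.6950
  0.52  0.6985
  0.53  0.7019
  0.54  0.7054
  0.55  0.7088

$54.90

T = 2;  σ√T = 0.4667
ln(S/K) + (r + σ²/2)T = ln(230/220) + (0.043 + 0.33²/2)·2 = 0.0445 + 0.1949 = 0.2394
d₁ = 0.2394 / 0.4667 = 0.5129 ⇒ 0.51
d₂ = d₁ − σ√T = 0.5129 − 0.4667 = 0.0462 ⇒ 0.05
exp(−rT) = exp(−0.043·2) = 0.9176
N(d₁) = N(0.51) = 0.6950;  N(d₂) = N(0.05) = 0.5199
C = 230·0.6950 − 220·0.9176·0.5199 = 159.8500 − 104.9533 = 54.8967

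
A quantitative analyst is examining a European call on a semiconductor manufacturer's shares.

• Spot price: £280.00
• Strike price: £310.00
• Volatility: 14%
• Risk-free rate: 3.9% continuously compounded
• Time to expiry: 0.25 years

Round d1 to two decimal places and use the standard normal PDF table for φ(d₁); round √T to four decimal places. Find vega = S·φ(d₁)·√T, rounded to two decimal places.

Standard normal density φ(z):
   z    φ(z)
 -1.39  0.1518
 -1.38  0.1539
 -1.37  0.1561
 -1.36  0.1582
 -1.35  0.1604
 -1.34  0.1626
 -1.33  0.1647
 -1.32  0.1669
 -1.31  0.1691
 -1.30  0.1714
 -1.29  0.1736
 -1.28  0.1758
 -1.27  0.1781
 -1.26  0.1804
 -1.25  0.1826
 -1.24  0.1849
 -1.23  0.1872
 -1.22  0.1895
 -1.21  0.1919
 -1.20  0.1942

24.61

σ√T = 0.14·√0.25 = 0.0700
d₁ = [ln(280/310) + (0.039 + 0.14²/2)·0.25] / 0.0700 = [-0.1018 + 0.0122] / 0.0700 = -1.2798 which rounds to -1.28
√T = √0.25 = 0.5000
φ(d₁) = φ(-1.28) = 0.1758
vega = S·φ(d₁)·√T = 280·0.1758·0.5000 = 24.6120
(Call and put vega coincide under Black-Scholes.)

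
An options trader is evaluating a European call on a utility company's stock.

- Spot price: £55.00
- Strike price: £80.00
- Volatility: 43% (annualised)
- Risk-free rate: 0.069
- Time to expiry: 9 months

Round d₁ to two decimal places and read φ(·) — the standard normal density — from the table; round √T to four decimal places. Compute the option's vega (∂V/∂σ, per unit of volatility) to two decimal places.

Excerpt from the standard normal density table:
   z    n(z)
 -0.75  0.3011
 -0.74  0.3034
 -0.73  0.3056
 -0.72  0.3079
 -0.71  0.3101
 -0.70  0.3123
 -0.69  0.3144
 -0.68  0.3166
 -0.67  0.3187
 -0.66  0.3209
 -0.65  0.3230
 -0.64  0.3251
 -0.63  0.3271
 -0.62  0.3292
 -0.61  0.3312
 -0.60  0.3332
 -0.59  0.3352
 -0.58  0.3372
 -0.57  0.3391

15.08

T = 0.75;  σ√T = 0.3724
ln(S/K) + (r + σ²/2)T = ln(55/80) + (0.069 + 0.43²/2)·0.75 = -0.3747 + 0.1211 = -0.2536
d₁ = -0.2536 / 0.3724 = -0.6810 → -0.68
√T = √0.75 = 0.8660
φ(d₁) = φ(-0.68) = 0.3166
vega = S·φ(d₁)·√T = 55·0.3166·0.8660 = 15.0797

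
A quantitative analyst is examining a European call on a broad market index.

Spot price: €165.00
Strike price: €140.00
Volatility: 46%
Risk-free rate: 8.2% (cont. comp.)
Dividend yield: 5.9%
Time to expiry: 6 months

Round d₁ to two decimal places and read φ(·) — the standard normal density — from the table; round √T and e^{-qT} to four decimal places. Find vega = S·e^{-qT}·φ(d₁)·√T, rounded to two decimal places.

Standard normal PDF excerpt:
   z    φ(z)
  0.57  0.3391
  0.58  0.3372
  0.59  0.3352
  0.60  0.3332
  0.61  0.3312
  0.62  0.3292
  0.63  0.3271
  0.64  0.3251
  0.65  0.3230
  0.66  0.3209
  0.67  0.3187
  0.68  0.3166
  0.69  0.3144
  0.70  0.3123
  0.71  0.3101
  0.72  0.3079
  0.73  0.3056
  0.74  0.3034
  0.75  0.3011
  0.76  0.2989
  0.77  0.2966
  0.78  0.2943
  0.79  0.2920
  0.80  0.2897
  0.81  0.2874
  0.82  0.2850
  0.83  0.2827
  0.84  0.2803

35.38

σ√T = 0.46·√0.5 = 0.3253
d₁ = [ln(165/140) + (0.082 − 0.059 + 0.46²/2)·0.5] / 0.3253 = [0.1643 + 0.0644] / 0.3253 = 0.7031 which rounds to 0.70
√T = √0.5 = 0.7071
φ(d₁) = φ(0.70) = 0.3123
e^(−qT) = e^(−0.059·0.5) = 0.9709
vega = S·e^(−qT)·φ(d₁)·√T = 165·0.9709·0.3123·0.7071 = 35.3762
(The put has the same vega.)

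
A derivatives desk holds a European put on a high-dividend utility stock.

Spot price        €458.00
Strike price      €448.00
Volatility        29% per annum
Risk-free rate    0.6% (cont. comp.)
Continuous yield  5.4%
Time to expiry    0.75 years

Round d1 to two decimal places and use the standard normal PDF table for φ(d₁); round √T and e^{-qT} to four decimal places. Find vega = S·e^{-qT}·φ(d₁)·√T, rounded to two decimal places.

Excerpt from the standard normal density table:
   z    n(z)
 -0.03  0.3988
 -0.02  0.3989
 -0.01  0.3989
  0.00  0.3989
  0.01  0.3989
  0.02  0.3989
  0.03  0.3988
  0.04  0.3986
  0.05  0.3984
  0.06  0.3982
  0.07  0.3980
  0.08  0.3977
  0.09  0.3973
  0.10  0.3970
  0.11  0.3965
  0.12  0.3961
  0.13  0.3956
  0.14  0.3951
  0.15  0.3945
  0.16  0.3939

151.59

T = 0.75;  σ√T = 0.2511
d₁ = [ln(458/448) + (0.006 − 0.054 + ½·0.29²)·0.75] / (σ√T) = (0.0221 − 0.0045) / 0.2511 = 0.0701 ⇒ 0.07
√T = √0.75 = 0.8660
φ(d₁) = φ(0.07) = 0.3980
e^(−qT) = e^(−0.054·0.75) = 0.9603
vega = S·e^(−qT)·φ(d₁)·√T = 458·0.9603·0.3980·0.8660 = 151.5910
(Call and put vega coincide under Black-Scholes.)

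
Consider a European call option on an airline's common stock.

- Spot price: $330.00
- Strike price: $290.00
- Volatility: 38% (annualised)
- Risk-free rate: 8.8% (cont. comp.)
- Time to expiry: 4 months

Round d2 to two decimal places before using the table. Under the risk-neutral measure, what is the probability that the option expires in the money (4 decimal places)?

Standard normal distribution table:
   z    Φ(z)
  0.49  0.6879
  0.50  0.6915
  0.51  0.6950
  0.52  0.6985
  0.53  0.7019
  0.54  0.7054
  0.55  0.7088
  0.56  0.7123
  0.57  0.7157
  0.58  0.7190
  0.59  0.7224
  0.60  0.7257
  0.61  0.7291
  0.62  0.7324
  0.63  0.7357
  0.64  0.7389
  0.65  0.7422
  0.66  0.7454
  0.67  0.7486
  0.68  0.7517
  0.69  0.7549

0.7291

T = 0.3333;  σ√T = 0.2194
ln(S/K) + (r + σ²/2)T = ln(330/290) + (0.088 + 0.38²/2)·0.3333 = 0.1292 + 0.0534 = 0.1826
d₁ = 0.1826 / 0.2194 = 0.8323 → 0.83
d₂ = d₁ − σ√T = 0.8323 − 0.2194 = 0.6130 → 0.61
Pr(exercise) under Q = N(d₂) = 0.7291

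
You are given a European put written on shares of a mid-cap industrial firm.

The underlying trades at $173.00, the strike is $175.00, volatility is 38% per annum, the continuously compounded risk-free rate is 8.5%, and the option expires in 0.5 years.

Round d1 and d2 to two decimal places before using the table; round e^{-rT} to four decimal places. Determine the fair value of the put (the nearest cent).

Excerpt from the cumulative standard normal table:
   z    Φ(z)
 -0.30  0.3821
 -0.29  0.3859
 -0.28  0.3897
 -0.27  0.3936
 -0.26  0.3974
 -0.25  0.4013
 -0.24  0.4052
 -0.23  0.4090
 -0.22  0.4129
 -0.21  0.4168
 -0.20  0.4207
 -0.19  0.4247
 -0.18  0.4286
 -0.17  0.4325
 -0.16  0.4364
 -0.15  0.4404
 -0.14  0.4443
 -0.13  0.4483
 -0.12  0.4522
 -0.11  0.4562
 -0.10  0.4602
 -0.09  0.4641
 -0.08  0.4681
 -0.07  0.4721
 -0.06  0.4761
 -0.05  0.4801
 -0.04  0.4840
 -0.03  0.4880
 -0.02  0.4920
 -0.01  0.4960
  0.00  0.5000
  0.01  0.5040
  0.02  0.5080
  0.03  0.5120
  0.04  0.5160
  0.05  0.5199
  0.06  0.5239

σ√T = 0.38·√0.5 = 0.2687
d₁ = [ln(173/175) + (0.085 + 0.38²/2)·0.5] / 0.2687 = [-0.0115 + 0.0786] / 0.2687 = 0.2497 which rounds to 0.25
d₂ = d₁ − σ√T = 0.2497 − 0.2687 = -0.0190 which rounds to -0.02
exp(−rT) = exp(−0.085·0.5) = 0.9584
N(−d₂) = N(0.02) = 0.5080;  N(−d₁) = N(-0.25) = 0.4013
P = 175·0.9584·0.5080 − 173·0.4013 = 85.2018 − 69.4249 = 15.7769

$15.78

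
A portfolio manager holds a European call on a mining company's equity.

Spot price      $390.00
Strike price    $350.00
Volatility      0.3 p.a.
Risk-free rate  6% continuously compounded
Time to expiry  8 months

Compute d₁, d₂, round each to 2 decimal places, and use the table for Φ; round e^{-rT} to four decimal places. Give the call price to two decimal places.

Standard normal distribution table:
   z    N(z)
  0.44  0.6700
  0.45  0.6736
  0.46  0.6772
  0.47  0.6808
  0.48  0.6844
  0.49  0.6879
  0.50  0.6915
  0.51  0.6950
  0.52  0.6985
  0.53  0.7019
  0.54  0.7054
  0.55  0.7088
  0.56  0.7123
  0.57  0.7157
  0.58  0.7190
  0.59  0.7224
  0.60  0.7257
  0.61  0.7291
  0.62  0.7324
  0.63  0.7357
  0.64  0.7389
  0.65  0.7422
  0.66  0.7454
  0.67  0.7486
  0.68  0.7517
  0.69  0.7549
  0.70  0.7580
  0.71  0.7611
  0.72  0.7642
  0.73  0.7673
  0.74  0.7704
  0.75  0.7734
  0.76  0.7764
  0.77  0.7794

σ√T = 0.3·√0.6667 = 0.2449
d₁ = [ln(390/350) + (0.06 + 0.3²/2)·0.6667] / 0.2449 = [0.1082 + 0.0700] / 0.2449 = 0.7276 ≈ 0.73
d₂ = d₁ − σ√T = 0.7276 − 0.2449 = 0.4826 ≈ 0.48
exp(−rT) = exp(−0.06·0.6667) = 0.9608
N(d₁) = N(0.73) = 0.7673;  N(d₂) = N(0.48) = 0.6844
C = 390·0.7673 − 350·0.9608·0.6844 = 299.2470 − 230.1500 = 69.0970

$69.10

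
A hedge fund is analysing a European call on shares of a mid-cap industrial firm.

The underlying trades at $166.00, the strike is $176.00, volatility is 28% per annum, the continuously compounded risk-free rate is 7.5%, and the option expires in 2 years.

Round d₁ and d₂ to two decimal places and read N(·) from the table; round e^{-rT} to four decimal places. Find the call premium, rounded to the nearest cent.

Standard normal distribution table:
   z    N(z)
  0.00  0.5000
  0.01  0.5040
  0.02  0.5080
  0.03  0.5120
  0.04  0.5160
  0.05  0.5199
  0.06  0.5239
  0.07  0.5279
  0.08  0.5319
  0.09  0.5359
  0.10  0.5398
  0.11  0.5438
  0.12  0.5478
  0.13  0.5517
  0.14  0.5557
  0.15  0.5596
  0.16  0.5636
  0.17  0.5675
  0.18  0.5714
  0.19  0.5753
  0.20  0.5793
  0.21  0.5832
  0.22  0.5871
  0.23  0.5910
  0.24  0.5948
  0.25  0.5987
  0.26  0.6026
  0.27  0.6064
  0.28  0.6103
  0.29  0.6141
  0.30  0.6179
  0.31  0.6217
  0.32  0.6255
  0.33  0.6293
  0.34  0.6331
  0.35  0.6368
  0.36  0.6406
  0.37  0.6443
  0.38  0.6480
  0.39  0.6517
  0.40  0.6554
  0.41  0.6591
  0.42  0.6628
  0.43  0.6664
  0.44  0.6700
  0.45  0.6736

$33.06

σ√T = 0.28·√2 = 0.3960
d₁ = [ln(166/176) + (0.075 + 0.28²/2)·2] / 0.3960 = [-0.0585 + 0.2284] / 0.3960 = 0.4291 ⇒ 0.43
d₂ = d₁ − σ√T = 0.4291 − 0.3960 = 0.0331 ⇒ 0.03
e^(−rT) = e^(−0.075·2) = 0.8607
C = 166·N(0.43) − 176·0.8607·N(0.03) = 166·0.6664 − 176·0.8607·0.5120 = 110.6224 − 77.5594 = 33.0630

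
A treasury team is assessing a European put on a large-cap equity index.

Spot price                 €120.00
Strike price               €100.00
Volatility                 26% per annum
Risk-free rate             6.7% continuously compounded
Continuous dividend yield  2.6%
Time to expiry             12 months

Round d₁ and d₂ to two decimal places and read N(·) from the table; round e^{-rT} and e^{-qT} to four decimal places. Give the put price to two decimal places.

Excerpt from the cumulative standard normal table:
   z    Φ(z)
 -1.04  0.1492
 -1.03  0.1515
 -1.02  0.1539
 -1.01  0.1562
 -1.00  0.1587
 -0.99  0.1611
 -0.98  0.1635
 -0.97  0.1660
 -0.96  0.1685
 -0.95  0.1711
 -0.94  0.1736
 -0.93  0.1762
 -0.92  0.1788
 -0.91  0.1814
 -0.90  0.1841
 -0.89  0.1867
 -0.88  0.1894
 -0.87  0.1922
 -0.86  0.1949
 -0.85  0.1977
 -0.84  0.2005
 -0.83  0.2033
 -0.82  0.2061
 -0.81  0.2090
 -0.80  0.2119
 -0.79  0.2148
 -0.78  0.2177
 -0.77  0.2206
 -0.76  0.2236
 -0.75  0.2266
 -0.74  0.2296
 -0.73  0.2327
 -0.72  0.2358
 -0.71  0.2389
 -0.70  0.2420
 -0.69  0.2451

€2.93

σ√T = 0.26 × 1.0000 = 0.2600
d₁ = [ln(120/100) + (0.067 − 0.026 + 0.26²/2)·1] / 0.2600 = [0.1823 + 0.0748] / 0.2600 = 0.9889 ⇒ 0.99
d₂ = d₁ − σ√T = 0.9889 − 0.2600 = 0.7289 ⇒ 0.73
e^(−qT) = e^(−0.026·1) = 0.9743;  e^(−rT) = e^(−0.067·1) = 0.9352
P = 100·0.9352·N(-0.73) − 120·0.9743·N(-0.99) = 100·0.9352·0.2327 − 120·0.9743·0.1611 = 21.7621 − 18.8352 = 2.9269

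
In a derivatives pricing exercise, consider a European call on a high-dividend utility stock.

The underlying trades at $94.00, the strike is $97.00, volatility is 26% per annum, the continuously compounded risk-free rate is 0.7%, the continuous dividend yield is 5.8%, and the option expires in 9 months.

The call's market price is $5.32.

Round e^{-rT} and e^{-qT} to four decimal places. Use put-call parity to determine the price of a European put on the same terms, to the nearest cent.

exp(−qT) = exp(−0.058·0.75) = 0.9574;  exp(−rT) = exp(−0.007·0.75) = 0.9948
Put-call parity: C − P = S·e^(−qT) − K·e^(−rT) = 94·0.9574 − 97·0.9948 = 89.9956 − 96.4956 = -6.5000
P = C − (C − P) = 5.32 − (-6.5000) = 11.8200

$11.82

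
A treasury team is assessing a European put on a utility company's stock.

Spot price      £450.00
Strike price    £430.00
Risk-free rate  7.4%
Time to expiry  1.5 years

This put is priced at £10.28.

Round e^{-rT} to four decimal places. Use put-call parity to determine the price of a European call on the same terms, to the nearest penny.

exp(−rT) = exp(−0.074·1.5) = 0.8949
Put-call parity: C − P = S − K·e^(−rT) = 450 − 430·0.8949 = 450 − 384.8070 = 65.1930
C = P + (C − P) = 10.28 + (65.1930) = 75.4730

£75.47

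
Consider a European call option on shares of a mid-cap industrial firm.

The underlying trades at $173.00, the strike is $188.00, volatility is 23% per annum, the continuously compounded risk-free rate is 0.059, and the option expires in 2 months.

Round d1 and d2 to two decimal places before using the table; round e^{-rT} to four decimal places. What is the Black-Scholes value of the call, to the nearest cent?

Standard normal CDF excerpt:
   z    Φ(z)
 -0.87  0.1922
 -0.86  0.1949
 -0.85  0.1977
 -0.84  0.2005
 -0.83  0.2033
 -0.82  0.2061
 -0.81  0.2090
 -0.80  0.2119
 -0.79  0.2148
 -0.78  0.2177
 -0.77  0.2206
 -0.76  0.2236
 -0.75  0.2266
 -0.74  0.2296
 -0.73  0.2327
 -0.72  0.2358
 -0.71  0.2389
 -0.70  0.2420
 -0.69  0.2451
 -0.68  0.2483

$2.41

T = 0.1667;  σ√T = 0.0939
d₁ = [ln(173/188) + (0.059 + ½·0.23²)·0.1667] / (σ√T) = (-0.0832 + 0.0142) / 0.0939 = -0.7339 ≈ -0.73
d₂ = -0.7339 − 0.0939 = -0.8278 ≈ -0.83
e^(−rT) = e^(−0.059·0.1667) = 0.9902
N(d₁) = N(-0.73) = 0.2327;  N(d₂) = N(-0.83) = 0.2033
C = 173·0.2327 − 188·0.9902·0.2033 = 40.2571 − 37.8458 = 2.4113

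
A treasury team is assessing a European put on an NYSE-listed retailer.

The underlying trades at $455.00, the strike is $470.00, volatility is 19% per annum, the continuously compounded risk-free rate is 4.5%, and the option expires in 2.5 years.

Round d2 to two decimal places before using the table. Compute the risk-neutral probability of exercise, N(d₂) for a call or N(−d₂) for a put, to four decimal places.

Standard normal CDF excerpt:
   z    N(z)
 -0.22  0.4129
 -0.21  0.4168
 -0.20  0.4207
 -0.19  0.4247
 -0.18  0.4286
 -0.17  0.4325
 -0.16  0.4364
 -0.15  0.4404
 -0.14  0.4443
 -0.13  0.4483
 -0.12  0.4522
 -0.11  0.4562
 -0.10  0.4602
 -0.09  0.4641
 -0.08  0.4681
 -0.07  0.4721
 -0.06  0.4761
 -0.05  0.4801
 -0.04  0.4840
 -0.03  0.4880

σ√T = 0.19·√2.5 = 0.3004
d₁ = [ln(455/470) + (0.045 + 0.19²/2)·2.5] / 0.3004 = [-0.0324 + 0.1576] / 0.3004 = 0.4167 which rounds to 0.42
d₂ = d₁ − σ√T = 0.4167 − 0.3004 = 0.1163 which rounds to 0.12
Pr(exercise) under Q = N(−d₂) = N(-0.12) = 0.4522

0.4522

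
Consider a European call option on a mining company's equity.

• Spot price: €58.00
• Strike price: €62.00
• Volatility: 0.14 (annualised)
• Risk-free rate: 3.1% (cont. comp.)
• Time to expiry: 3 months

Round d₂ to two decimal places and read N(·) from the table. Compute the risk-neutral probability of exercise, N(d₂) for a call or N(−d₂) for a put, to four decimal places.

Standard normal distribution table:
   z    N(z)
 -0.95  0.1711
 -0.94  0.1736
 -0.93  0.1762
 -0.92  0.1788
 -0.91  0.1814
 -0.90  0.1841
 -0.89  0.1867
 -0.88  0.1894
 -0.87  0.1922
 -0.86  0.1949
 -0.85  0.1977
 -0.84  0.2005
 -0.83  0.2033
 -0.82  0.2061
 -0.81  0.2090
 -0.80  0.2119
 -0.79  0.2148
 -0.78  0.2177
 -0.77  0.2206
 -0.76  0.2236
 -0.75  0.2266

0.1894

σ√T = 0.14 × 0.5000 = 0.0700
d₁ = [ln(58/62) + (0.031 + 0.14²/2)·0.25] / 0.0700 = [-0.0667 + 0.0102] / 0.0700 = -0.8070 → -0.81
d₂ = d₁ − σ√T = -0.8070 − 0.0700 = -0.8770 → -0.88
Risk-neutral Pr[S_T > K] = N(d₂) = N(-0.88) = 0.1894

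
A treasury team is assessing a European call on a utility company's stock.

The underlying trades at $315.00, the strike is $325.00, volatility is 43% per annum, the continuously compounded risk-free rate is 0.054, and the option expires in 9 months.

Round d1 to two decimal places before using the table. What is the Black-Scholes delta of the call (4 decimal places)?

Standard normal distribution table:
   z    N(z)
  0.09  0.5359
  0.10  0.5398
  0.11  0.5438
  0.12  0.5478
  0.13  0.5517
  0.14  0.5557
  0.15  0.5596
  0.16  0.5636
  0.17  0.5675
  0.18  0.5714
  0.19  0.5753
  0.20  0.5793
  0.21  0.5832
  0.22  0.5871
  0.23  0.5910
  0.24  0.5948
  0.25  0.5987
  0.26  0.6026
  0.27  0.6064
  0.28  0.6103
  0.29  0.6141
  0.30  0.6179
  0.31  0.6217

σ√T = 0.43·√0.75 = 0.3724
d₁ = [ln(315/325) + (0.054 + 0.43²/2)·0.75] / 0.3724 = [-0.0313 + 0.1098] / 0.3724 = 0.2110 → 0.21
N(d₁) = N(0.21) = 0.5832
Δ_call = N(d₁) = 0.5832

0.5832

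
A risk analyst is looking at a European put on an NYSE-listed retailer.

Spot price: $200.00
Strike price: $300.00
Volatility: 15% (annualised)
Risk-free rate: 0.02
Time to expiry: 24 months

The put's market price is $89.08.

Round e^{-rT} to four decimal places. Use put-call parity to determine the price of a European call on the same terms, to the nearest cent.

exp(−rT) = exp(−0.02·2) = 0.9608
Put-call parity: C − P = S − K·e^(−rT) = 200 − 300·0.9608 = 200 − 288.2400 = -88.2400
C = P + (C − P) = 89.08 + (-88.2400) = 0.8400

$0.84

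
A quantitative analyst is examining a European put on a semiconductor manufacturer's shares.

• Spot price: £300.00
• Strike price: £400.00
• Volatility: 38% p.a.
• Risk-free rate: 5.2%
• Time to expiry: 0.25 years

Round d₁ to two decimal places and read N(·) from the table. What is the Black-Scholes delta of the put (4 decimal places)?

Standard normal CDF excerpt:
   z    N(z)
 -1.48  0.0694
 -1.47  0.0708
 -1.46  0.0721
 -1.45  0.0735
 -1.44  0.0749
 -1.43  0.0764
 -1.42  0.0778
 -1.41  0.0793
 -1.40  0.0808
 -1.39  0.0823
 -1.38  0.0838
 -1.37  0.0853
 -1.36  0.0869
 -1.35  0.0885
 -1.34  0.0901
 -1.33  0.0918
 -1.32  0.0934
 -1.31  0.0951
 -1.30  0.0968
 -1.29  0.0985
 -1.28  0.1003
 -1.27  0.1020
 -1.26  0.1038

-0.9115

T = 0.25;  σ√T = 0.1900
d₁ = [ln(300/400) + (0.052 + 0.38²/2)·0.25] / 0.1900 = [-0.2877 + 0.0311] / 0.1900 = -1.3507 ⇒ -1.35
N(d₁) = N(-1.35) = 0.0885
Δ_put = N(d₁) − 1 = 0.0885 − 1 = -0.9115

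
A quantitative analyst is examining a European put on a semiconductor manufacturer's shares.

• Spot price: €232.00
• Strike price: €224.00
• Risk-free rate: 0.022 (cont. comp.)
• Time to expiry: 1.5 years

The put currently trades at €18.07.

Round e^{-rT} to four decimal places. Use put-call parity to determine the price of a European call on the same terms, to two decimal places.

€33.35

e^(−rT) = e^(−0.022·1.5) = 0.9675
Put-call parity: C − P = S − K·e^(−rT) = 232 − 224·0.9675 = 232 − 216.7200 = 15.2800
C = P + (C − P) = 18.07 + (15.2800) = 33.3500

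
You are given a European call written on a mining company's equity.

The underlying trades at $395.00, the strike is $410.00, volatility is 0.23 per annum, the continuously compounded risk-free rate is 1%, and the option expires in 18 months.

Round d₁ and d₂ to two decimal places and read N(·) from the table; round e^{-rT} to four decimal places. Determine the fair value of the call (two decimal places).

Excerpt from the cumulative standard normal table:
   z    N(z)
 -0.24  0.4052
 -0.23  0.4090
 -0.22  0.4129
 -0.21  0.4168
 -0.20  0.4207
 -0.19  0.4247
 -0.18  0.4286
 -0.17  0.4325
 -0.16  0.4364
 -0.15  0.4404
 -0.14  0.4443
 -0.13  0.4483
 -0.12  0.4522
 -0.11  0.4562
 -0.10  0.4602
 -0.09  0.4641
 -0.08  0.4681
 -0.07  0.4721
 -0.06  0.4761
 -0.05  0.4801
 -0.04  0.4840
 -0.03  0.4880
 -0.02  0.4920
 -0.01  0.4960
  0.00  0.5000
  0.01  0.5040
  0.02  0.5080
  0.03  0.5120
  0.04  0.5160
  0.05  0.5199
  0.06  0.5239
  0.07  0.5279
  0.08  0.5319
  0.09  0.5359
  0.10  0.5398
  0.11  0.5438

σ√T = 0.23·√1.5 = 0.2817
ln(S/K) + (r + σ²/2)T = ln(395/410) + (0.01 + 0.23²/2)·1.5 = -0.0373 + 0.0547 = 0.0174
d₁ = 0.0174 / 0.2817 = 0.0618 which rounds to 0.06
d₂ = d₁ − σ√T = 0.0618 − 0.2817 = -0.2199 which rounds to -0.22
exp(−rT) = exp(−0.01·1.5) = 0.9851
C = 395·N(0.06) − 410·0.9851·N(-0.22) = 395·0.5239 − 410·0.9851·0.4129 = 206.9405 − 166.7666 = 40.1739

$40.17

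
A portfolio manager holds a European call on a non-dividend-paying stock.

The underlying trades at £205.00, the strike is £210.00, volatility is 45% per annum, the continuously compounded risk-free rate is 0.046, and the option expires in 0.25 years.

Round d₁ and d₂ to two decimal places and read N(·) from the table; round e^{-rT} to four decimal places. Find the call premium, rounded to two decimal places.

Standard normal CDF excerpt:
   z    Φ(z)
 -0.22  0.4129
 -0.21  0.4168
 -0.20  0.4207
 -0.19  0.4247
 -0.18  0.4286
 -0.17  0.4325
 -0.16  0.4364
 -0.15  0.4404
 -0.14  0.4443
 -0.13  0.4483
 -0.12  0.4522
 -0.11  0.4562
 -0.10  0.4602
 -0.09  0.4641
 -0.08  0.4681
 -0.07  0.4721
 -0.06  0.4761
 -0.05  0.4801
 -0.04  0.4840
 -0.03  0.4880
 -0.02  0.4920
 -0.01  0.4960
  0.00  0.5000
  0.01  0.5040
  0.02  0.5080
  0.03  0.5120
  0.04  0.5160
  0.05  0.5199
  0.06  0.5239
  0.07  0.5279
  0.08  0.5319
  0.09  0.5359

£17.61

σ√T = 0.45 × 0.5000 = 0.2250
ln(S/K) + (r + σ²/2)T = ln(205/210) + (0.046 + 0.45²/2)·0.25 = -0.0241 + 0.0368 = 0.0127
d₁ = 0.0127 / 0.2250 = 0.0565 → 0.06
d₂ = d₁ − σ√T = 0.0565 − 0.2250 = -0.1685 → -0.17
e^(−rT) = e^(−0.046·0.25) = 0.9886
N(d₁) = N(0.06) = 0.5239;  N(d₂) = N(-0.17) = 0.4325
C = 205·0.5239 − 210·0.9886·0.4325 = 107.3995 − 89.7896 = 17.6099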